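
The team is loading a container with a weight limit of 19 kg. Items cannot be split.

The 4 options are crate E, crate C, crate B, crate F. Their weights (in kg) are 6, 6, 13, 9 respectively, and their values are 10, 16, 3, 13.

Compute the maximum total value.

29

Take crate C and crate F: weight 6 + 9 = 15 ≤ 19, value 16 + 13 = 29.
No other feasible combination does better.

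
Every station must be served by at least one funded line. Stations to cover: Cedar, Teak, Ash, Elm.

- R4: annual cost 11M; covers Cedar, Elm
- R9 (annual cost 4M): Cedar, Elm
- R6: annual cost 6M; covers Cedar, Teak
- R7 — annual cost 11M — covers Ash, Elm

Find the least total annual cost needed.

The greedy cost-per-new-station heuristic would pick R9, R6, and R7 for 21, but a cheaper cover exists.
Choose R6 and R7: together they cover Cedar, Teak, Ash, Elm — every station.
Total annual cost: 6 + 11 = 17.
No cover costs less than 17.

17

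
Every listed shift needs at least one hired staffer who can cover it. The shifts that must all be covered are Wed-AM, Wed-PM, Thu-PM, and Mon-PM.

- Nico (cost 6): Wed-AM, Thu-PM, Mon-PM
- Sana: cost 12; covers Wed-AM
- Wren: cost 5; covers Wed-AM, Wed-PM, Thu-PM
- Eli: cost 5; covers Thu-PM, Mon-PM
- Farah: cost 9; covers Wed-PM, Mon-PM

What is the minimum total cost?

Choose Wren and Eli: together they cover Wed-AM, Wed-PM, Thu-PM, Mon-PM — every shift.
Total cost: 5 + 5 = 10.
No cover costs less than 10.

10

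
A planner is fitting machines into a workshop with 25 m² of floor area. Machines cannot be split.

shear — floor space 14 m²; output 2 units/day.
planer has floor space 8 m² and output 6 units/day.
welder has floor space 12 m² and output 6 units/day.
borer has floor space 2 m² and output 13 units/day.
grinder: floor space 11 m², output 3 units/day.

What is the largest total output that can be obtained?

This is an integer program with binary decision variables.
Take planer, welder, and borer: floor space 8 + 12 + 2 = 22 ≤ 25, output 6 + 6 + 13 = 25.
No other feasible combination does better.

25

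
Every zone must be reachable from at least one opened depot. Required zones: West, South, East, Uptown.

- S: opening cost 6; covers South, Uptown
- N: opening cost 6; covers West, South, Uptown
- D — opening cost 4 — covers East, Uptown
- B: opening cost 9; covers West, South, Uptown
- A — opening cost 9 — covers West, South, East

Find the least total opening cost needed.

10

This is an integer covering problem.
Choose N and D: together they cover West, South, East, Uptown — every zone.
Total opening cost: 6 + 4 = 10.
No cover costs less than 10.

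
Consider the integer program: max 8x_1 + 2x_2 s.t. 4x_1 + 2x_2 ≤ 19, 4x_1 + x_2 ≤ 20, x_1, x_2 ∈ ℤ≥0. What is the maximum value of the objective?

(x_1,x_2)=(4,1): 4·4+2·1=18≤19, 4·4+1·1=17≤20, objective 34.
(x_1,x_2)=(4,0): 4·4+2·0=16≤19, 4·4+1·0=16≤20, objective 32.
(x_1,x_2)=(3,2): 4·3+2·2=16≤19, 4·3+1·2=14≤20, objective 28.
(x_1,x_2)=(3,1): 4·3+2·1=14≤19, 4·3+1·1=13≤20, objective 26.
The best lattice point is (4,1), giving 34.

34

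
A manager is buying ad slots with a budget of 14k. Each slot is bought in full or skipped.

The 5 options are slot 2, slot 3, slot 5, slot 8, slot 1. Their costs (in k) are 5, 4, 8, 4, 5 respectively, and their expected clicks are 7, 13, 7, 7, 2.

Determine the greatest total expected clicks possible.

This is an integer program with binary decision variables.
slot 3 + slot 8 + slot 1: cost 4 + 4 + 5 = 13 ≤ 14, expected clicks 13 + 7 + 2 = 22.
slot 2 + slot 3 + slot 8: cost 5 + 4 + 4 = 13 ≤ 14, expected clicks 7 + 13 + 7 = 27.
slot 2 + slot 3 + slot 1: cost 5 + 4 + 5 = 14 ≤ 14, expected clicks 7 + 13 + 2 = 22.
Best is slot 2, slot 3, and slot 8 with total expected clicks 27.

27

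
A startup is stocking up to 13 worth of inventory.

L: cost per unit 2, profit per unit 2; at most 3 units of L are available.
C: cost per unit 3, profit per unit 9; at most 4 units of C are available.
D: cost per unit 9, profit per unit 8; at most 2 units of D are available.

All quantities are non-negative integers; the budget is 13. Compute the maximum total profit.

2×L and 3×C: cost 13 ≤ 13, profit 2·2 + 3·9 = 31.
4×C: cost 12 ≤ 13, profit 4·9 = 36.
Best is 36.

36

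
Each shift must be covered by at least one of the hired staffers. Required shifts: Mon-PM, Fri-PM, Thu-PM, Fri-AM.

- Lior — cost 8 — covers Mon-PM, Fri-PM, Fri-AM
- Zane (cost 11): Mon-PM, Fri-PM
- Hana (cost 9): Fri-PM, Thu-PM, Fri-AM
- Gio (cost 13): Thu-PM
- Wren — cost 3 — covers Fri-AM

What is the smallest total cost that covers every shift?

Choose Lior and Hana: together they cover Mon-PM, Fri-PM, Thu-PM, Fri-AM — every shift.
Total cost: 8 + 9 = 17.
No cover costs less than 17.

17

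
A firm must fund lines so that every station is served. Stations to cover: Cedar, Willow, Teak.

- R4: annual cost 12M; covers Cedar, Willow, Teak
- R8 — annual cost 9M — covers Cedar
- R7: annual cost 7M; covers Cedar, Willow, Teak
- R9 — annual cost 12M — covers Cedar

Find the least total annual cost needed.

7

This is a weighted set-cover instance.
R7 alone covers Cedar, Willow, Teak — every station.
Total annual cost: 7.
No cover costs less than 7.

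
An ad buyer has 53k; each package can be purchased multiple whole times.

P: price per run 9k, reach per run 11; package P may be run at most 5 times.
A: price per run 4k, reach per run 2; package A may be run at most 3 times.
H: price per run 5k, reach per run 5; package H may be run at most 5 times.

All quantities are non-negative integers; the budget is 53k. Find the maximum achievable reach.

P has the best ratio (11/9); taking only P gives at most 5×11 = 55 (stopped by the price limit).
Mixing does better — 5×P and 1×H: price 50 ≤ 53, reach 5·11 + 1·5 = 60.

60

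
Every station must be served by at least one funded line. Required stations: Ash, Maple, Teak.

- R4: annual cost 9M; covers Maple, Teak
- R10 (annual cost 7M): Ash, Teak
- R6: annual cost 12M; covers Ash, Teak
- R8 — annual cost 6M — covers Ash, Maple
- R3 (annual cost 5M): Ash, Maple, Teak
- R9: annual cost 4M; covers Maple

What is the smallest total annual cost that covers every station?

5

R3 alone covers Ash, Maple, Teak — every station.
Total annual cost: 5.
No cover costs less than 5.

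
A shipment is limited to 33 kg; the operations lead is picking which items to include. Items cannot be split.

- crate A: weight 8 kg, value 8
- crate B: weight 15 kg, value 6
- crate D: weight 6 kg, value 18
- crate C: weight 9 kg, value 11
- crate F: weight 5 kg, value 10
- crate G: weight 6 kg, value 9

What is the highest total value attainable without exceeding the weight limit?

48

Treat it as a binary knapsack problem.
Allowing fractional choices, the relaxed optimum would be about 55.0, but items are indivisible.
crate A + crate D + crate C + crate G: weight 8 + 6 + 9 + 6 = 29 ≤ 33, value 8 + 18 + 11 + 9 = 46.
crate A + crate D + crate C + crate F: weight 8 + 6 + 9 + 5 = 28 ≤ 33, value 8 + 18 + 11 + 10 = 47.
crate D + crate C + crate F + crate G: weight 6 + 9 + 5 + 6 = 26 ≤ 33, value 18 + 11 + 10 + 9 = 48.
Best is crate D, crate C, crate F, and crate G with total value 48.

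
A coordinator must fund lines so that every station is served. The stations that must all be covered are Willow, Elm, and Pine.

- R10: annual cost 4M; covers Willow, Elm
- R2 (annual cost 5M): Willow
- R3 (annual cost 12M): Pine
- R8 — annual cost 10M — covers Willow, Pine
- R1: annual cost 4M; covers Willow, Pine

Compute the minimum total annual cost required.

8

Choose R10 and R1: together they cover Willow, Elm, Pine — every station.
Total annual cost: 4 + 4 = 8.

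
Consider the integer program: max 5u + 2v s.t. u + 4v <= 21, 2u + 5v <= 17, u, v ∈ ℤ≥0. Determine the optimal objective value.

40

The continuous relaxation peaks at (8.5, 0) with value 42.50; rounding to a feasible lattice point costs some objective.
(u,v)=(8,0): 1·8+4·0=8≤21, 2·8+5·0=16≤17, objective 40.
(u,v)=(7,0): 1·7+4·0=7≤21, 2·7+5·0=14≤17, objective 35.
The best lattice point is (8,0), giving 40.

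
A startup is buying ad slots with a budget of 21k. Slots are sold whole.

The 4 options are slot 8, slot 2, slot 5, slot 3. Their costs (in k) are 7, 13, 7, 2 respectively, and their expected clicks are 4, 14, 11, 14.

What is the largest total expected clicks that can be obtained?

29

Allowing fractional choices, the relaxed optimum would be about 37.9, but ad slots are indivisible.
slot 5 + slot 3: cost 7 + 2 = 9 ≤ 21, expected clicks 11 + 14 = 25.
slot 8 + slot 5 + slot 3: cost 7 + 7 + 2 = 16 ≤ 21, expected clicks 4 + 11 + 14 = 29.
slot 2 + slot 3: cost 13 + 2 = 15 ≤ 21, expected clicks 14 + 14 = 28.
Best is slot 8, slot 5, and slot 3 with total expected clicks 29.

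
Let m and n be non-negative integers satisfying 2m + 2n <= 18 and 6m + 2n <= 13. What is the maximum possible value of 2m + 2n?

12

Relaxing integrality, the LP optimum is 13.00 at (m,n) = (0, 6.5), which is not an integer point.
(m,n)=(0,6) is feasible, giving 12.
(m,n)=(0,5) is feasible, giving 10.
Maximum is 12 at (m,n)=(0,6).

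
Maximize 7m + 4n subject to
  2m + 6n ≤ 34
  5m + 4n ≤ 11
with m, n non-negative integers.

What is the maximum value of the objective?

The continuous relaxation peaks at (2.2, 0) with value 15.40; rounding to a feasible lattice point costs some objective.
(m,n)=(2,0): 2·2+6·0=4≤34, 5·2+4·0=10≤11, objective 14.
(m,n)=(1,1): 2·1+6·1=8≤34, 5·1+4·1=9≤11, objective 11.
No feasible integer point exceeds 14.

14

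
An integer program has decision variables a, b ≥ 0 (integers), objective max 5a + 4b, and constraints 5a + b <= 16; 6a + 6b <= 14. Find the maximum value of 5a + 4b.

The continuous relaxation peaks at (2.33, 0) with value 11.67; rounding to a feasible lattice point costs some objective.
(a,b)=(2,0): 5·2+1·0=10≤16, 6·2+6·0=12≤14, objective 10.
(a,b)=(1,1): 5·1+1·1=6≤16, 6·1+6·1=12≤14, objective 9.
(a,b)=(1,0): 5·1+1·0=5≤16, 6·1+6·0=6≤14, objective 5.
No feasible integer point exceeds 10.

10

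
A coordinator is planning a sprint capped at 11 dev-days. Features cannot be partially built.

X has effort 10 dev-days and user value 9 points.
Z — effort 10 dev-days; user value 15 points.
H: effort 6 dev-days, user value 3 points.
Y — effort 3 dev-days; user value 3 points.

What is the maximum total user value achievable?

15

Allowing fractional choices, the relaxed optimum would be about 16.0, but features are indivisible.
Z: effort 10 ≤ 11, user value 15.
H + Y: effort 6 + 3 = 9 ≤ 11, user value 3 + 3 = 6.
X: effort 10 ≤ 11, user value 9.
Best is Z with total user value 15.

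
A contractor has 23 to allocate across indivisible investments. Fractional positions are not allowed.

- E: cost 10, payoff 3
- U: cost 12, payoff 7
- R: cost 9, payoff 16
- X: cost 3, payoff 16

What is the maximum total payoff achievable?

35

E + R + X: cost 10 + 9 + 3 = 22 ≤ 23, payoff 3 + 16 + 16 = 35.
U + X: cost 12 + 3 = 15 ≤ 23, payoff 7 + 16 = 23.
R + X: cost 9 + 3 = 12 ≤ 23, payoff 16 + 16 = 32.
Best is E, R, and X with total payoff 35.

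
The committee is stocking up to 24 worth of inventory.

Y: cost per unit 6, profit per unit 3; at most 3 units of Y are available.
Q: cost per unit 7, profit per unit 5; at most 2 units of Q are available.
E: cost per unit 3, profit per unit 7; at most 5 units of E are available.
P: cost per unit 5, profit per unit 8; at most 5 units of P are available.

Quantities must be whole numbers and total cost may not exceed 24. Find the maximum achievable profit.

45

This is a bounded integer knapsack.
E has the best ratio (7/3); taking only E gives at most 5×7 = 35 (stopped by the supply cap of 5).
Mixing does better — 3×E and 3×P: cost 24 ≤ 24, profit 3·7 + 3·8 = 45.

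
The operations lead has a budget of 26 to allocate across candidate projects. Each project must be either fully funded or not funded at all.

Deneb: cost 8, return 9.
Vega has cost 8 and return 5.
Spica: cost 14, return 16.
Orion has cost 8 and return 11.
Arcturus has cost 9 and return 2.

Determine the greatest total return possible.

27

This is an integer program with binary decision variables.
Deneb + Spica: cost 8 + 14 = 22 ≤ 26, return 9 + 16 = 25.
Spica + Orion: cost 14 + 8 = 22 ≤ 26, return 16 + 11 = 27.
Best is Spica and Orion with total return 27.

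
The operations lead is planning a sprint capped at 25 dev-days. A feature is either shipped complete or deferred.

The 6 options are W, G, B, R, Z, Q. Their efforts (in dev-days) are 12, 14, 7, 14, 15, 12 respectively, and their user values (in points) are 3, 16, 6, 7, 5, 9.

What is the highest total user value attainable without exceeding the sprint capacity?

Allowing fractional choices, the relaxed optimum would be about 25.0, but features are indivisible.
B + Q: effort 7 + 12 = 19 ≤ 25, user value 6 + 9 = 15.
G + B: effort 14 + 7 = 21 ≤ 25, user value 16 + 6 = 22.
G: effort 14 ≤ 25, user value 16.
Best is G and B with total user value 22.

22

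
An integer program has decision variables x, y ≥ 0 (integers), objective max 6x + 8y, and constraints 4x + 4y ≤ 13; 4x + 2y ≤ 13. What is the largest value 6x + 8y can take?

(x,y)=(0,3) is feasible, giving 24.
(x,y)=(1,2) is feasible, giving 22.
(x,y)=(0,2) is feasible, giving 16.
No feasible integer point exceeds 24.

24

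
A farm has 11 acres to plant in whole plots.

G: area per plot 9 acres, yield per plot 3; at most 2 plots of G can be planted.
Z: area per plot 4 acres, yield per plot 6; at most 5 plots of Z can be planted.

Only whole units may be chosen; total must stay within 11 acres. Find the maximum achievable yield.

12

1×Z: area 4 ≤ 11, yield 1·6 = 6.
2×Z: area 8 ≤ 11, yield 2·6 = 12.
Best is 12.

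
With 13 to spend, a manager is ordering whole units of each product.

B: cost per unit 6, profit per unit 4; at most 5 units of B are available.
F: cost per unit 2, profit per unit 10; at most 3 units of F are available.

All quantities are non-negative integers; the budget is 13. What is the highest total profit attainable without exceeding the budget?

This is a bounded integer knapsack.
F has the best ratio (10/2); taking only F gives at most 3×10 = 30 (stopped by the supply cap of 3).
Mixing does better — 1×B and 3×F: cost 12 ≤ 13, profit 1·4 + 3·10 = 34.

34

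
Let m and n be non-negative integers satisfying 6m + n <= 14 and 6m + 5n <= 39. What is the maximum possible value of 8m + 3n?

26

Relaxing integrality, the LP optimum is 29.08 at (m,n) = (1.29, 6.25), which is not an integer point.
(m,n)=(1,6): 6·1+1·6=12≤14, 6·1+5·6=36≤39, objective 26.
(m,n)=(1,5): 6·1+1·5=11≤14, 6·1+5·5=31≤39, objective 23.
(m,n)=(0,7): 6·0+1·7=7≤14, 6·0+5·7=35≤39, objective 21.
No feasible integer point exceeds 26.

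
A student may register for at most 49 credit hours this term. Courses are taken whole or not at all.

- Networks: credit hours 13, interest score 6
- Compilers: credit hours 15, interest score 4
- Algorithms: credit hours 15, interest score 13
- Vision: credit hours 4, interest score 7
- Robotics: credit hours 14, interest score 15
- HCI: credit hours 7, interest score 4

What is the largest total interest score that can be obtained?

Networks + Algorithms + Vision + Robotics: credit hours 13 + 15 + 4 + 14 = 46 ≤ 49, interest score 6 + 13 + 7 + 15 = 41.
Algorithms + Vision + Robotics + HCI: credit hours 15 + 4 + 14 + 7 = 40 ≤ 49, interest score 13 + 7 + 15 + 4 = 39.
Best is Networks, Algorithms, Vision, and Robotics with total interest score 41.

41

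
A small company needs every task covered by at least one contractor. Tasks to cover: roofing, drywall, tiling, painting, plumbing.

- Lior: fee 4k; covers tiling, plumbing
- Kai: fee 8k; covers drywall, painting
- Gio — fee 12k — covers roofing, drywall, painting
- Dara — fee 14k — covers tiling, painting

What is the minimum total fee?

16

The greedy cost-per-new-task heuristic would pick Lior, Kai, and Gio for 24, but a cheaper cover exists.
Choose Lior and Gio: together they cover roofing, drywall, tiling, painting, plumbing — every task.
Total fee: 4 + 12 = 16.
No cover costs less than 16.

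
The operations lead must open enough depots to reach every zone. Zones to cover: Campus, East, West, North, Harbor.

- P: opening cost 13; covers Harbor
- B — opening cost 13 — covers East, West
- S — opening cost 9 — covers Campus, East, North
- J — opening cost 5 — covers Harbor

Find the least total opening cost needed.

27

This is a weighted set-cover instance.
Choose B, S, and J: together they cover Campus, East, West, North, Harbor — every zone.
Total opening cost: 13 + 9 + 5 = 27.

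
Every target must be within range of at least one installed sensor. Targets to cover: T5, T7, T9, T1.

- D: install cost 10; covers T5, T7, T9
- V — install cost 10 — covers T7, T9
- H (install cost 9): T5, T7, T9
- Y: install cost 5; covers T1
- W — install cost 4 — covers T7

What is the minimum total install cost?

Choose H and Y: together they cover T5, T7, T9, T1 — every target.
Total install cost: 9 + 5 = 14.

14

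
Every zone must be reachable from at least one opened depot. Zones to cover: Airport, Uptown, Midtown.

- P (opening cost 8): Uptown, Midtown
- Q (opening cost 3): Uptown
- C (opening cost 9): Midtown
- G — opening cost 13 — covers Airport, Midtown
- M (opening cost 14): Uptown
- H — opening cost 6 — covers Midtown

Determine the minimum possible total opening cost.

16

The greedy cost-per-new-zone heuristic would pick Q, H, and G for 22, but a cheaper cover exists.
Choose Q and G: together they cover Airport, Uptown, Midtown — every zone.
Total opening cost: 3 + 13 = 16.
No cover costs less than 16.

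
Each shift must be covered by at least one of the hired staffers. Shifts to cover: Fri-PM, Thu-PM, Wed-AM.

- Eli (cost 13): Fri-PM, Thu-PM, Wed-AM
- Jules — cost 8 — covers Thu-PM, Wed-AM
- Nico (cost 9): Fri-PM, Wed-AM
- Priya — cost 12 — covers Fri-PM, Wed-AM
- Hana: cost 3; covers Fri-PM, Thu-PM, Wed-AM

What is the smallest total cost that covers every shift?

3

This is an integer covering problem.
Hana alone covers Fri-PM, Thu-PM, Wed-AM — every shift.
Total cost: 3.
No cover costs less than 3.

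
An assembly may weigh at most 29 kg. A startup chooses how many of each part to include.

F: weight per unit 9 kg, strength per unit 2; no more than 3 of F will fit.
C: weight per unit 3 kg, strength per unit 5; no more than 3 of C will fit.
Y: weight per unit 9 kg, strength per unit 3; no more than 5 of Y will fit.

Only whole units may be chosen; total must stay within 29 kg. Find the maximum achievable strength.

Take 3×C and 2×Y: weight 27 ≤ 29, strength 3·5 + 2·3 = 21.
C has the best ratio (5/3) and is taken to its limit of 3; remaining capacity is filled optimally with the others.

21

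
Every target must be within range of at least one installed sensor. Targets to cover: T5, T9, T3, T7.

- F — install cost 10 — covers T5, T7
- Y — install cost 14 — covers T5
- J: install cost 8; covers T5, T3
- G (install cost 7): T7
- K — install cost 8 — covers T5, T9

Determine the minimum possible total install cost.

Choose J, G, and K: together they cover T5, T9, T3, T7 — every target.
Total install cost: 8 + 7 + 8 = 23.
No cover costs less than 23.

23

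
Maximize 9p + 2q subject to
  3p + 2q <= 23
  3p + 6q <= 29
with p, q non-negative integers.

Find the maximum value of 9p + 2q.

65

The continuous relaxation peaks at (7.67, 0) with value 69.00; rounding to a feasible lattice point costs some objective.
(p,q)=(7,1): 3·7+2·1=23≤23, 3·7+6·1=27≤29, objective 65.
(p,q)=(7,0): 3·7+2·0=21≤23, 3·7+6·0=21≤29, objective 63.
(p,q)=(6,1): 3·6+2·1=20≤23, 3·6+6·1=24≤29, objective 56.
(p,q)=(6,0): 3·6+2·0=18≤23, 3·6+6·0=18≤29, objective 54.
Maximum is 65 at (p,q)=(7,1).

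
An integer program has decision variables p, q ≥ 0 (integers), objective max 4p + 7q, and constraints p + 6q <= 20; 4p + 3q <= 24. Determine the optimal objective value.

30

Relaxing integrality, the LP optimum is 34.67 at (p,q) = (4, 2.67), which is not an integer point.
(p,q)=(4,2): 1·4+6·2=16≤20, 4·4+3·2=22≤24, objective 30.
(p,q)=(5,1): 1·5+6·1=11≤20, 4·5+3·1=23≤24, objective 27.
Maximum is 30 at (p,q)=(4,2).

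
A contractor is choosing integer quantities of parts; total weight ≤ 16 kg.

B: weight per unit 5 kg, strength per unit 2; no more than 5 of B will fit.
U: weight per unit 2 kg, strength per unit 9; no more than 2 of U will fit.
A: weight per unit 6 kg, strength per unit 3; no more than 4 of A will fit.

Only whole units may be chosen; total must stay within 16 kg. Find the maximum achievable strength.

24

U has the best ratio (9/2); taking only U gives at most 2×9 = 18 (stopped by the supply cap of 2).
Mixing does better — 2×U and 2×A: weight 16 ≤ 16, strength 2·9 + 2·3 = 24.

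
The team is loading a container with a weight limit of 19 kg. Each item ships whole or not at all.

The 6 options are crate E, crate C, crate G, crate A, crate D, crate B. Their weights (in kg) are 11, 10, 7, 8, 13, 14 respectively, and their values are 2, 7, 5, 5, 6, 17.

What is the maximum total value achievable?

This is a 0-1 knapsack instance.
Take crate B: weight 14 ≤ 19, value 17.
No other feasible combination does better.

17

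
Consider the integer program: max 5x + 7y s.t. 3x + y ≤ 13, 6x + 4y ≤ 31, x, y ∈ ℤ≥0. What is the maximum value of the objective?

The continuous relaxation peaks at (0, 7.75) with value 54.25; rounding to a feasible lattice point costs some objective.
(x,y)=(0,7): 3·0+1·7=7≤13, 6·0+4·7=28≤31, objective 49.
(x,y)=(1,6): 3·1+1·6=9≤13, 6·1+4·6=30≤31, objective 47.
(x,y)=(0,6): 3·0+1·6=6≤13, 6·0+4·6=24≤31, objective 42.
Maximum is 49 at (x,y)=(0,7).

49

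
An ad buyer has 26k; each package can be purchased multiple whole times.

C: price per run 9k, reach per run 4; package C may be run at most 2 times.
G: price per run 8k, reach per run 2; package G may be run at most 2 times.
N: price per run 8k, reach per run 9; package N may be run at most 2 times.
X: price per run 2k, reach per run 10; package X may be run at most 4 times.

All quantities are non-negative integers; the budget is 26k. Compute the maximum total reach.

2×N and 4×X: price 24 ≤ 26, reach 2·9 + 4·10 = 58.
1×C, 1×N, and 4×X: price 25 ≤ 26, reach 1·4 + 1·9 + 4·10 = 53.
Best is 58.

58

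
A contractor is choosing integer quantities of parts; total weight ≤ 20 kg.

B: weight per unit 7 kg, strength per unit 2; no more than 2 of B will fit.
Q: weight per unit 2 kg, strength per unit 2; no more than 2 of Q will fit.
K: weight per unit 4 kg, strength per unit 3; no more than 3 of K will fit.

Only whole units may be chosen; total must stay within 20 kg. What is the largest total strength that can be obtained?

Take 2×Q and 3×K: weight 16 ≤ 20, strength 2·2 + 3·3 = 13.
Q has the best ratio (2/2) and is taken to its limit of 2; remaining capacity is filled optimally with the others.

13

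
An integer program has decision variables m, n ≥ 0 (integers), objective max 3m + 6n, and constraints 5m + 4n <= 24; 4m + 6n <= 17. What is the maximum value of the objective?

(m,n)=(1,2): 5·1+4·2=13≤24, 4·1+6·2=16≤17, objective 15.
(m,n)=(2,1): 5·2+4·1=14≤24, 4·2+6·1=14≤17, objective 12.
(m,n)=(0,2): 5·0+4·2=8≤24, 4·0+6·2=12≤17, objective 12.
The best lattice point is (1,2), giving 15.

15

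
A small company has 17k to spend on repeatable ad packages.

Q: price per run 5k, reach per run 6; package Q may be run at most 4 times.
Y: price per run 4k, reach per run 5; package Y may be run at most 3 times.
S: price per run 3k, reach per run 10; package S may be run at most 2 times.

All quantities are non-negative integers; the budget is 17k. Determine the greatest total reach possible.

S has the best ratio (10/3); taking only S gives at most 2×10 = 20 (stopped by the supply cap of 2).
Mixing does better — 2×Q and 2×S: price 16 ≤ 17, reach 2·6 + 2·10 = 32.

32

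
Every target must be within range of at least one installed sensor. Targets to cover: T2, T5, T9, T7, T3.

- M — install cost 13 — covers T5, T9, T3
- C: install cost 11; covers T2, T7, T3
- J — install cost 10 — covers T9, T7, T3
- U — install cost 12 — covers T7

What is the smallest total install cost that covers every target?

24

The greedy cost-per-new-target heuristic would pick J, C, and M for 34, but a cheaper cover exists.
Choose M and C: together they cover T2, T5, T9, T7, T3 — every target.
Total install cost: 13 + 11 = 24.
No cover costs less than 24.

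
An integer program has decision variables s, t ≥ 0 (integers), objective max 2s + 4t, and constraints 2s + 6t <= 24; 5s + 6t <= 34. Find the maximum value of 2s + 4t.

18

The continuous relaxation peaks at (3.33, 2.89) with value 18.22; rounding to a feasible lattice point costs some objective.
(s,t)=(3,3): 2·3+6·3=24≤24, 5·3+6·3=33≤34, objective 18.
(s,t)=(4,2): 2·4+6·2=20≤24, 5·4+6·2=32≤34, objective 16.
(s,t)=(2,3): 2·2+6·3=22≤24, 5·2+6·3=28≤34, objective 16.
The best lattice point is (3,3), giving 18.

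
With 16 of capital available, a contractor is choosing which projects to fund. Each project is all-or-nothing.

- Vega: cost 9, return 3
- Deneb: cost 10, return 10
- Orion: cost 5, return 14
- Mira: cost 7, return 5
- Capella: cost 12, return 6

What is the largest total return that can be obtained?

24

This is an integer program with binary decision variables.
Allowing fractional choices, the relaxed optimum would be about 24.7, but projects are indivisible.
Vega + Orion: cost 9 + 5 = 14 ≤ 16, return 3 + 14 = 17.
Deneb + Orion: cost 10 + 5 = 15 ≤ 16, return 10 + 14 = 24.
Orion + Mira: cost 5 + 7 = 12 ≤ 16, return 14 + 5 = 19.
Best is Deneb and Orion with total return 24.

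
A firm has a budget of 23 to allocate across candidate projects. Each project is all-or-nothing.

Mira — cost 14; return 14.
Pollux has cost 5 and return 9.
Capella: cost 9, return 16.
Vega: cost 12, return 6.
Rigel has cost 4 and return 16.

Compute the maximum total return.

41

Allowing fractional choices, the relaxed optimum would be about 46.0, but projects are indivisible.
Pollux + Capella + Rigel: cost 5 + 9 + 4 = 18 ≤ 23, return 9 + 16 + 16 = 41.
Mira + Pollux + Rigel: cost 14 + 5 + 4 = 23 ≤ 23, return 14 + 9 + 16 = 39.
Capella + Rigel: cost 9 + 4 = 13 ≤ 23, return 16 + 16 = 32.
Best is Pollux, Capella, and Rigel with total return 41.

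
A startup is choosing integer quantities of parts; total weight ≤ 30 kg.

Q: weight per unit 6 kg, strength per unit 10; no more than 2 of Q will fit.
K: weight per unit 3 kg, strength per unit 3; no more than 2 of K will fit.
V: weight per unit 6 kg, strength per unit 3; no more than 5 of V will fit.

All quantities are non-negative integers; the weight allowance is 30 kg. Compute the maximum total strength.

32

This is a bounded integer knapsack.
Take 2×Q, 2×K, and 2×V: weight 30 ≤ 30, strength 2·10 + 2·3 + 2·3 = 32.
Q has the best ratio (10/6) and is taken to its limit of 2; remaining capacity is filled optimally with the others.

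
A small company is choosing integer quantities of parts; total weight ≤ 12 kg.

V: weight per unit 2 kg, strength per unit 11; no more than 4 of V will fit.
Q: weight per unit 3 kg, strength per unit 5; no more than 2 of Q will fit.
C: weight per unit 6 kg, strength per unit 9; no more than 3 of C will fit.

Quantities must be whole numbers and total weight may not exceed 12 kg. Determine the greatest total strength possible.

This is a bounded integer knapsack.
Take 4×V and 1×Q: weight 11 ≤ 12, strength 4·11 + 1·5 = 49.
V has the best ratio (11/2) and is taken to its limit of 4; remaining capacity is filled optimally with the others.

49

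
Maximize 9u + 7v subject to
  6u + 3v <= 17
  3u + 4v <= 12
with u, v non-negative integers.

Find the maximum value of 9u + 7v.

25

Relaxing integrality, the LP optimum is 29.00 at (u,v) = (2.13, 1.4), which is not an integer point.
(u,v)=(2,1): 6·2+3·1=15≤17, 3·2+4·1=10≤12, objective 25.
(u,v)=(1,2): 6·1+3·2=12≤17, 3·1+4·2=11≤12, objective 23.
(u,v)=(2,0): 6·2+3·0=12≤17, 3·2+4·0=6≤12, objective 18.
Maximum is 25 at (u,v)=(2,1).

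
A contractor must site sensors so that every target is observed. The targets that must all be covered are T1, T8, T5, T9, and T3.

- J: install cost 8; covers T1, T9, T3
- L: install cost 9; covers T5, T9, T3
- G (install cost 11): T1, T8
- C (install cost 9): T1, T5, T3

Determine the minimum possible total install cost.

20

The greedy cost-per-new-target heuristic would pick J, L, and G for 28, but a cheaper cover exists.
Choose L and G: together they cover T1, T8, T5, T9, T3 — every target.
Total install cost: 9 + 11 = 20.
No cover costs less than 20.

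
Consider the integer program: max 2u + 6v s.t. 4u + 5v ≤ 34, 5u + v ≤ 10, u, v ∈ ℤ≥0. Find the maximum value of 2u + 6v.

Relaxing integrality, the LP optimum is 40.80 at (u,v) = (0, 6.8), which is not an integer point.
(u,v)=(0,6): 4·0+5·6=30≤34, 5·0+1·6=6≤10, objective 36.
(u,v)=(1,5): 4·1+5·5=29≤34, 5·1+1·5=10≤10, objective 32.
The best lattice point is (0,6), giving 36.

36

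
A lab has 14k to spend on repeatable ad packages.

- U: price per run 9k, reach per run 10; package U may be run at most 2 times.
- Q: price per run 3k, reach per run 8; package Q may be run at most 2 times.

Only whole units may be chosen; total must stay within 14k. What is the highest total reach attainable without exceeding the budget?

2×Q: price 6 ≤ 14, reach 2·8 = 16.
1×U and 1×Q: price 12 ≤ 14, reach 1·10 + 1·8 = 18.
Best is 18.

18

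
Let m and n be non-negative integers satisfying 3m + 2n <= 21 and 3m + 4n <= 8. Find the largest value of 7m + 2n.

14

Relaxing integrality, the LP optimum is 18.67 at (m,n) = (2.67, 0), which is not an integer point.
(m,n)=(2,0): 3·2+2·0=6≤21, 3·2+4·0=6≤8, objective 14.
(m,n)=(1,1): 3·1+2·1=5≤21, 3·1+4·1=7≤8, objective 9.
(m,n)=(1,0): 3·1+2·0=3≤21, 3·1+4·0=3≤8, objective 7.
Maximum is 14 at (m,n)=(2,0).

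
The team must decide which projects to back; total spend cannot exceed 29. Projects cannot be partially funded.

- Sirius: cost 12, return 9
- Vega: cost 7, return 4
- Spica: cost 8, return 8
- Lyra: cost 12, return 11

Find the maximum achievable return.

Take Vega, Spica, and Lyra: cost 7 + 8 + 12 = 27 ≤ 29, return 4 + 8 + 11 = 23.
No other feasible combination does better.

23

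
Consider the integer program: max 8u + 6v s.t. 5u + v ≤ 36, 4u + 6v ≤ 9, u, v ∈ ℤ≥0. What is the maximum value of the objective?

16

Relaxing integrality, the LP optimum is 18.00 at (u,v) = (2.25, 0), which is not an integer point.
(u,v)=(2,0): 5·2+1·0=10≤36, 4·2+6·0=8≤9, objective 16.
(u,v)=(1,0): 5·1+1·0=5≤36, 4·1+6·0=4≤9, objective 8.
The best lattice point is (2,0), giving 16.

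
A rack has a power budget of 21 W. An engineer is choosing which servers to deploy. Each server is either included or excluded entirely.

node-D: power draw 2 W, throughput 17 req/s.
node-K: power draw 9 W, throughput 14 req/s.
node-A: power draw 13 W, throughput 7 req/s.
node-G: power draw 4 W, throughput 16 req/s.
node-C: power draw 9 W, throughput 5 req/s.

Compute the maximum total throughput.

Allowing fractional choices, the relaxed optimum would be about 50.3, but servers are indivisible.
node-D + node-G + node-C: power draw 2 + 4 + 9 = 15 ≤ 21, throughput 17 + 16 + 5 = 38.
node-D + node-K + node-G: power draw 2 + 9 + 4 = 15 ≤ 21, throughput 17 + 14 + 16 = 47.
node-D + node-A + node-G: power draw 2 + 13 + 4 = 19 ≤ 21, throughput 17 + 7 + 16 = 40.
Best is node-D, node-K, and node-G with total throughput 47.

47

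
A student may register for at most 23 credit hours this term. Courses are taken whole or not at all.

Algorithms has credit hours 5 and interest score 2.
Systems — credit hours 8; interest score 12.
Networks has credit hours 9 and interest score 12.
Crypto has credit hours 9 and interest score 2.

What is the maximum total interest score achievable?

Systems + Networks: credit hours 8 + 9 = 17 ≤ 23, interest score 12 + 12 = 24.
Algorithms + Systems + Crypto: credit hours 5 + 8 + 9 = 22 ≤ 23, interest score 2 + 12 + 2 = 16.
Algorithms + Systems + Networks: credit hours 5 + 8 + 9 = 22 ≤ 23, interest score 2 + 12 + 12 = 26.
Best is Algorithms, Systems, and Networks with total interest score 26.

26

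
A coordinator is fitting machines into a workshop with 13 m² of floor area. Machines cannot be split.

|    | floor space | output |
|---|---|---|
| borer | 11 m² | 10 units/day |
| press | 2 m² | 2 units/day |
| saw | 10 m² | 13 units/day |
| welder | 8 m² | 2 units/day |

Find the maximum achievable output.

Allowing fractional choices, the relaxed optimum would be about 15.9, but machines are indivisible.
saw: floor space 10 ≤ 13, output 13.
press + saw: floor space 2 + 10 = 12 ≤ 13, output 2 + 13 = 15.
borer + press: floor space 11 + 2 = 13 ≤ 13, output 10 + 2 = 12.
Best is press and saw with total output 15.

15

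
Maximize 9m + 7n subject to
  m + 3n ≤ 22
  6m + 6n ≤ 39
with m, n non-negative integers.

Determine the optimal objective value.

54

(m,n)=(6,0) is feasible, giving 54.
(m,n)=(5,1) is feasible, giving 52.
(m,n)=(5,0) is feasible, giving 45.
Maximum is 54 at (m,n)=(6,0).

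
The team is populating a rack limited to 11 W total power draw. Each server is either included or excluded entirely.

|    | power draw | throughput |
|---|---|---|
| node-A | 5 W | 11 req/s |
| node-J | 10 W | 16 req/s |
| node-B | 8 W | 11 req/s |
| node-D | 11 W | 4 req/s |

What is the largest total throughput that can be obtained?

node-J: power draw 10 ≤ 11, throughput 16.
node-A: power draw 5 ≤ 11, throughput 11.
Best is node-J with total throughput 16.

16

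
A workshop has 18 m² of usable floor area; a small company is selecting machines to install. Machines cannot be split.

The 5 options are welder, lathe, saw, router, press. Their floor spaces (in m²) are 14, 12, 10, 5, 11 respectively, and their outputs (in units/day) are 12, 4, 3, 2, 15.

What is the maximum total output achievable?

Allowing fractional choices, the relaxed optimum would be about 21.0, but machines are indivisible.
press: floor space 11 ≤ 18, output 15.
router + press: floor space 5 + 11 = 16 ≤ 18, output 2 + 15 = 17.
Best is router and press with total output 17.

17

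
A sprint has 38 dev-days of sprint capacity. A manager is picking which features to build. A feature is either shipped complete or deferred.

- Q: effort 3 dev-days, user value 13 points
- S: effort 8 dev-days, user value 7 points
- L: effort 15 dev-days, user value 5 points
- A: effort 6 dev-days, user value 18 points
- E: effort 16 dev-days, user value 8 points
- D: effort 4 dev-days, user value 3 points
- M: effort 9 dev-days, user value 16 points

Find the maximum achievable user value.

This is an integer program with binary decision variables.
Q + S + A + D + M: effort 3 + 8 + 6 + 4 + 9 = 30 ≤ 38, user value 13 + 7 + 18 + 3 + 16 = 57.
Q + A + E + D + M: effort 3 + 6 + 16 + 4 + 9 = 38 ≤ 38, user value 13 + 18 + 8 + 3 + 16 = 58.
Q + A + E + M: effort 3 + 6 + 16 + 9 = 34 ≤ 38, user value 13 + 18 + 8 + 16 = 55.
Best is Q, A, E, D, and M with total user value 58.

58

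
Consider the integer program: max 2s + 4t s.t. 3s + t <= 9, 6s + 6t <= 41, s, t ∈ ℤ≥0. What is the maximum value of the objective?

24

(s,t)=(0,6): 3·0+1·6=6≤9, 6·0+6·6=36≤41, objective 24.
(s,t)=(1,5): 3·1+1·5=8≤9, 6·1+6·5=36≤41, objective 22.
(s,t)=(0,5): 3·0+1·5=5≤9, 6·0+6·5=30≤41, objective 20.
No feasible integer point exceeds 24.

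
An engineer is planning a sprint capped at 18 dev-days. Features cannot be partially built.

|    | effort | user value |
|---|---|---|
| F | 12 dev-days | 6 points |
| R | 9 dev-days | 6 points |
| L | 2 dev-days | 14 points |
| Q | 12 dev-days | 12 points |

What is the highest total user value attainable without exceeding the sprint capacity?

This is an integer program with binary decision variables.
Allowing fractional choices, the relaxed optimum would be about 28.7, but features are indivisible.
R + L: effort 9 + 2 = 11 ≤ 18, user value 6 + 14 = 20.
L + Q: effort 2 + 12 = 14 ≤ 18, user value 14 + 12 = 26.
Best is L and Q with total user value 26.

26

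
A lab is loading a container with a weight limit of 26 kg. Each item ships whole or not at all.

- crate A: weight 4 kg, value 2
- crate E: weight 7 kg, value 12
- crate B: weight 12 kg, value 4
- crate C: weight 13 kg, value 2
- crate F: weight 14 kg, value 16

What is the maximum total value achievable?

30

crate E + crate F: weight 7 + 14 = 21 ≤ 26, value 12 + 16 = 28.
crate A + crate E + crate F: weight 4 + 7 + 14 = 25 ≤ 26, value 2 + 12 + 16 = 30.
Best is crate A, crate E, and crate F with total value 30.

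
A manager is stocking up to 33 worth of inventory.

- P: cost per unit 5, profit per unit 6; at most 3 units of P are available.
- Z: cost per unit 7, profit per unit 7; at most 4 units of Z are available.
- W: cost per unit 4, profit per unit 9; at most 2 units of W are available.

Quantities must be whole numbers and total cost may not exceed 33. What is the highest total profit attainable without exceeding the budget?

W has the best ratio (9/4); taking only W gives at most 2×9 = 18 (stopped by the supply cap of 2).
Mixing does better — 2×P, 2×Z, and 2×W: cost 32 ≤ 33, profit 2·6 + 2·7 + 2·9 = 44.

44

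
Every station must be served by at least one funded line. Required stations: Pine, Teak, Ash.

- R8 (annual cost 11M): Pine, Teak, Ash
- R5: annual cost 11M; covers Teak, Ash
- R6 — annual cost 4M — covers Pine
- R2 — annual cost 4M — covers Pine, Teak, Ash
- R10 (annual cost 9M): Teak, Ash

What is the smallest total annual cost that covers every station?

R2 alone covers Pine, Teak, Ash — every station.
Total annual cost: 4.

4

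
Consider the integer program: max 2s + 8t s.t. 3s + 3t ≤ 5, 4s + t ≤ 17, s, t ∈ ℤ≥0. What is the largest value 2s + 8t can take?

8

(s,t)=(0,1): 3·0+3·1=3≤5, 4·0+1·1=1≤17, objective 8.
(s,t)=(1,0): 3·1+3·0=3≤5, 4·1+1·0=4≤17, objective 2.
(s,t)=(0,0): 3·0+3·0=0≤5, 4·0+1·0=0≤17, objective 0.
Maximum is 8 at (s,t)=(0,1).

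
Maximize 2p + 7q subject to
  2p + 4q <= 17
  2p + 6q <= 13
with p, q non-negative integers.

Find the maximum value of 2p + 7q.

The continuous relaxation peaks at (0, 2.17) with value 15.17; rounding to a feasible lattice point costs some objective.
(p,q)=(0,2): 2·0+4·2=8≤17, 2·0+6·2=12≤13, objective 14.
(p,q)=(1,1): 2·1+4·1=6≤17, 2·1+6·1=8≤13, objective 9.
(p,q)=(0,1): 2·0+4·1=4≤17, 2·0+6·1=6≤13, objective 7.
The best lattice point is (0,2), giving 14.

14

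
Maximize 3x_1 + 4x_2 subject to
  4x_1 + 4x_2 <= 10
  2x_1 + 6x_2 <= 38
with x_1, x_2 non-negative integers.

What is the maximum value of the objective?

The continuous relaxation peaks at (0, 2.5) with value 10.00; rounding to a feasible lattice point costs some objective.
(x_1,x_2)=(0,2) is feasible, giving 8.
(x_1,x_2)=(1,1) is feasible, giving 7.
(x_1,x_2)=(0,1) is feasible, giving 4.
The best lattice point is (0,2), giving 8.

8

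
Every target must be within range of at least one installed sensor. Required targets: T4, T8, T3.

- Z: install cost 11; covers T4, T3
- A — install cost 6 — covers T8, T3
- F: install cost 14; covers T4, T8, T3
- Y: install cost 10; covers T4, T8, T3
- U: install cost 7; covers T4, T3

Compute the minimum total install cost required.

10

The greedy cost-per-new-target heuristic would pick A and U for 13, but a cheaper cover exists.
Y alone covers T4, T8, T3 — every target.
Total install cost: 10.
No cover costs less than 10.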